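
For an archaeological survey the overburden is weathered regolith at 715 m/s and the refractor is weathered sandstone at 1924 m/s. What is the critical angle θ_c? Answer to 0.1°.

At critical incidence the refracted ray runs along the interface (θ₂ = 90°), so sin θ_c = V₁/V₂.
θ_c = arcsin(715/1924) = arcsin 0.3716 = 21.82°.

21.8°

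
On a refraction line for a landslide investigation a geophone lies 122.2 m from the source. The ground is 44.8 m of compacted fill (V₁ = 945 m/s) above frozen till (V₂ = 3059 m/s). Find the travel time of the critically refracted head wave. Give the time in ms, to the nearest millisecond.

t = x/V₂ + 2h·√(V₂²−V₁²)/(V₁V₂).
√(V₂²−V₁²) = √(3059²−945²) = 2909.4 m/s; delay term = 2·44.8·2909.4/(945·3059) = 0.09018 s.
t = 122.2/3059 + 0.09018 = 0.13012 s.

130 ms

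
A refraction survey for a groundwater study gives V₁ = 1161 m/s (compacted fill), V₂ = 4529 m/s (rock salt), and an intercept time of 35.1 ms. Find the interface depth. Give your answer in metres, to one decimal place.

21.1 m

h = tᵢ·V₁·V₂ / (2·√(V₂²−V₁²)).
√(V₂²−V₁²) = √(4529² − 1161²) = 4377.7 m/s.
h = 0.0351 s × 1161 × 4529 / (2 × 4377.7) = 21.08 m.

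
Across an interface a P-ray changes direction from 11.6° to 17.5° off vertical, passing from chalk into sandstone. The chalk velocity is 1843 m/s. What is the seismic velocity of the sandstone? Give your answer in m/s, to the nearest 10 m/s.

Snell's law: sin 11.6°/V₁ = sin 17.5°/V₂.
V₂ = V₁·sin 17.5°/sin 11.6° = 1843 × 1.4955 = 2756.15 m/s.

2760 m/s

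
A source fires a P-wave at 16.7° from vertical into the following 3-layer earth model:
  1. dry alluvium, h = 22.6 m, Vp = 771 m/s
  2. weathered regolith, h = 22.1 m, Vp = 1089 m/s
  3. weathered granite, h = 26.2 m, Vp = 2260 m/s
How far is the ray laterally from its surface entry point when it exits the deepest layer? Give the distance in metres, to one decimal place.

57.5 m

Apply Snell's law at each interface; in layer i the horizontal offset is hᵢ·tan θᵢ.
Layer 1: θ = 16.70°; offset = 22.6·tan 16.70° = 6.780 m.
Layer 2: sin θ = 1089·sin 16.7°/771 = 0.4059, θ = 23.95°; offset = 22.1·tan 23.95° = 9.815 m.
Layer 3: sin θ = 2260·sin 16.7°/771 = 0.8423, θ = 57.39°; offset = 26.2·tan 57.39° = 40.947 m.
Total horizontal offset = 57.542 m.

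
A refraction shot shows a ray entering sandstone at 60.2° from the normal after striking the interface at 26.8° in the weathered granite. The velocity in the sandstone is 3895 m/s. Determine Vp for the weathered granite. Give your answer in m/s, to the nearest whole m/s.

Snell's law: sin 26.8°/V₁ = sin 60.2°/V₂.
V₁ = V₂·sin 26.8°/sin 60.2° = 3895 × 0.5196 = 2023.78 m/s.

2024 m/s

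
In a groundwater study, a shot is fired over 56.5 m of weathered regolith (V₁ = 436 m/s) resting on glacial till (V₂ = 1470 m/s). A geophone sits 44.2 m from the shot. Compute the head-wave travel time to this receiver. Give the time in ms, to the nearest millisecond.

278 ms

θ_c = arcsin(V₁/V₂) = arcsin(436/1470) = 17.25°, cos θ_c = 0.9550.
Intercept time tᵢ = 2h cos θ_c / V₁ = 2·56.5·0.9550/436 = 0.24751 s.
t = x/V₂ + tᵢ = 44.2/1470 + 0.24751 = 0.27758 s.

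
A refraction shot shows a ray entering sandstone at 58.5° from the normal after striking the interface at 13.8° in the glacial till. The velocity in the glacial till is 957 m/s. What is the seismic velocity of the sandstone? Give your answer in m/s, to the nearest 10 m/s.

3420 m/s

sin 13.8° = 0.2385; sin 58.5° = 0.8526.
V₂ = V₁·(sin θ₂/sin θ₁) = 957·(0.8526/0.2385) = 3420.81 m/s.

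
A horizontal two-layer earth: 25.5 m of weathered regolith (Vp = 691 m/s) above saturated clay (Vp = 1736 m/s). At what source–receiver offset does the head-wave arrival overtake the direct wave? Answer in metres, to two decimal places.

77.72 m

x_cross = 2h·√((V₂+V₁)/(V₂−V₁)).
(V₂+V₁)/(V₂−V₁) = (1736+691)/(1736−691) = 2.3225; √ = 1.5240.
x_cross = 2·25.5·1.5240 = 77.72 m.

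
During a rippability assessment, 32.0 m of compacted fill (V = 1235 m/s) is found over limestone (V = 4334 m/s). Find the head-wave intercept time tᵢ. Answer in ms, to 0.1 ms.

θ_c = arcsin(V₁/V₂) = arcsin(1235/4334) = 16.56°; cos θ_c = 0.9585.
tᵢ = 2h·cos θ_c / V₁ = 2·32.0·0.9585 / 1235 = 0.04967 s.

49.7 ms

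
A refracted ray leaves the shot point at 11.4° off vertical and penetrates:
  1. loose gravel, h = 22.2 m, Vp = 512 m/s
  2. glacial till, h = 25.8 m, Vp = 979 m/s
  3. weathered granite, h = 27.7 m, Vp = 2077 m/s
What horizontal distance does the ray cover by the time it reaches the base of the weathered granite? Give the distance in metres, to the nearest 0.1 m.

Apply Snell's law at each interface; in layer i the horizontal offset is hᵢ·tan θᵢ.
Layer 1: θ = 11.40°; offset = 22.2·tan 11.40° = 4.476 m.
Layer 2: sin θ = 979·sin 11.4°/512 = 0.3779, θ = 22.21°; offset = 25.8·tan 22.21° = 10.532 m.
Layer 3: sin θ = 2077·sin 11.4°/512 = 0.8018, θ = 53.30°; offset = 27.7·tan 53.30° = 37.169 m.
Total horizontal offset = 52.177 m.

52.2 m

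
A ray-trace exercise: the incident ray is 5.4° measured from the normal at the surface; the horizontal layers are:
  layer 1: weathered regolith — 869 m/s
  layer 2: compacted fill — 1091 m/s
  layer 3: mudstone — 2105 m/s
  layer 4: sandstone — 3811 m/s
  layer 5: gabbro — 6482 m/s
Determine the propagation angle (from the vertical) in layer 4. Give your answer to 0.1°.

24.4°

Ray parameter p = sin 5.4° / 869 = 1.0829e-04 s/m.
sin θ_4 = p·V_4 = 1.0829e-04 × 3811 = 0.4127.
θ_4 = arcsin 0.4127 = 24.38°.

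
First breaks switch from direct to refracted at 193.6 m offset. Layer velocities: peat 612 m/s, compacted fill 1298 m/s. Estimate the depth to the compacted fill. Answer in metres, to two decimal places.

58.01 m

x_cross = 2h·√((V₂+V₁)/(V₂−V₁)) → h = x_cross / (2·√((V₂+V₁)/(V₂−V₁))).
√((V₂+V₁)/(V₂−V₁)) = √((1298+612)/(1298−612)) = 1.6686.
h = 193.6 / (2·1.6686) = 58.01 m.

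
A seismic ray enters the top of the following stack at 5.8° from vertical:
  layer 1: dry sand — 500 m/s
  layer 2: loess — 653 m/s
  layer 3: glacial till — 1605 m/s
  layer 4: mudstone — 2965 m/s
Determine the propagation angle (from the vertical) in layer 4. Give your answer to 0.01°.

Ray parameter p = sin 5.8° / 500 = 2.0211e-04 s/m.
sin θ_4 = p·V_4 = 2.0211e-04 × 2965 = 0.5993.
θ_4 = arcsin 0.5993 = 36.82°.

36.82°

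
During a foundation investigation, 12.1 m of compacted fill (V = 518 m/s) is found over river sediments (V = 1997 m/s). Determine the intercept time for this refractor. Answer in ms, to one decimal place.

θ_c = arcsin(V₁/V₂) = arcsin(518/1997) = 15.03°; cos θ_c = 0.9658.
tᵢ = 2h·cos θ_c / V₁ = 2·12.1·0.9658 / 518 = 0.04512 s.

45.1 ms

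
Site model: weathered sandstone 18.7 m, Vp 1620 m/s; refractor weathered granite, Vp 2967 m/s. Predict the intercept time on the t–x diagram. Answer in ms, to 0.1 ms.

19.3 ms

θ_c = arcsin(V₁/V₂) = arcsin(1620/2967) = 33.09°; cos θ_c = 0.8378.
tᵢ = 2h·cos θ_c / V₁ = 2·18.7·0.8378 / 1620 = 0.01934 s.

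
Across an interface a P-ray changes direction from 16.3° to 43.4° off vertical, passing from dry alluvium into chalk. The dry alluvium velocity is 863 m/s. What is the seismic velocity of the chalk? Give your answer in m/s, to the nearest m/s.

2113 m/s

sin 16.3° = 0.2807; sin 43.4° = 0.6871.
V₂ = V₁·(sin θ₂/sin θ₁) = 863·(0.6871/0.2807) = 2112.67 m/s.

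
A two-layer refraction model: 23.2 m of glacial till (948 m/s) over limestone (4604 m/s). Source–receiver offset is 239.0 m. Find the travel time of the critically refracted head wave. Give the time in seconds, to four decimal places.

0.0998 s

θ_c = arcsin(V₁/V₂) = arcsin(948/4604) = 11.88°, cos θ_c = 0.9786.
Intercept time tᵢ = 2h cos θ_c / V₁ = 2·23.2·0.9786/948 = 0.04790 s.
t = x/V₂ + tᵢ = 239.0/4604 + 0.04790 = 0.09981 s.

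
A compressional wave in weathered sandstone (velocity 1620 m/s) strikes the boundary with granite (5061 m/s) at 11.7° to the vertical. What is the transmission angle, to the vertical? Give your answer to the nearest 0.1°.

sin θ₁/V₁ = sin θ₂/V₂ ⇒ sin θ₂ = 5061·sin 11.7°/1620 = 5061·0.2028/1620 = 0.6335.
θ₂ = sin⁻¹(0.6335) = 39.31° (from vertical).

39.3°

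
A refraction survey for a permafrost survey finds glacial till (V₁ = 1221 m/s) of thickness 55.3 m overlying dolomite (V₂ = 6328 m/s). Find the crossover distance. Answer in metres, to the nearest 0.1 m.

x_cross = 2h·√((V₂+V₁)/(V₂−V₁)).
(V₂+V₁)/(V₂−V₁) = (6328+1221)/(6328−1221) = 1.4782; √ = 1.2158.
x_cross = 2·55.3·1.2158 = 134.47 m.

134.5 m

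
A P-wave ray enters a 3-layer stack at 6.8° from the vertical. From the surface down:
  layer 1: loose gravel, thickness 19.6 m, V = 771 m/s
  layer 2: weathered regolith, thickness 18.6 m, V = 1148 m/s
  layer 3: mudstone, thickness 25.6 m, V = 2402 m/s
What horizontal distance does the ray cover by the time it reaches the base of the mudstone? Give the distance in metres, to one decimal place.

15.8 m

Ray parameter p = sin 6.8° / 771 m/s = 1.5357e-04 s/m.
Layer 1: θ = 6.80°; offset = 19.6·tan 6.80° = 2.337 m.
Layer 2: sin θ = p·1148 = 0.1763 → θ = 10.15°; offset = 18.6·tan 10.15° = 3.331 m.
Layer 3: sin θ = p·2402 = 0.3689 → θ = 21.65°; offset = 25.6·tan 21.65° = 10.160 m.
Summing the layer offsets gives 15.828 m.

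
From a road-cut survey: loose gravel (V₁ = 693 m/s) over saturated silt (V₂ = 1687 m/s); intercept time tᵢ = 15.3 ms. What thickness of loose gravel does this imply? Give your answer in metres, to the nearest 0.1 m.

h = tᵢ·V₁·V₂ / (2·√(V₂²−V₁²)).
√(V₂²−V₁²) = √(1687² − 693²) = 1538.1 m/s.
h = 0.0153 s × 693 × 1687 / (2 × 1538.1) = 5.81 m.

5.8 m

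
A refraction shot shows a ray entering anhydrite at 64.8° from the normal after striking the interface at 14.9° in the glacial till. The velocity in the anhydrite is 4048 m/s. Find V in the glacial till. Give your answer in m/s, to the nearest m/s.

1150 m/s

Snell's law: sin 14.9°/V₁ = sin 64.8°/V₂.
V₁ = V₂·sin 14.9°/sin 64.8° = 4048 × 0.2842 = 1150.36 m/s.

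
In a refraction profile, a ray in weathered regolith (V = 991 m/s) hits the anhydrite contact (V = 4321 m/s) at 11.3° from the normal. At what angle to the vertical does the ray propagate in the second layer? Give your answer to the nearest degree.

sin θ₁/V₁ = sin θ₂/V₂ ⇒ sin θ₂ = 4321·sin 11.3°/991 = 4321·0.1959/991 = 0.8544.
θ₂ = sin⁻¹(0.8544) = 58.69° (from vertical).

59°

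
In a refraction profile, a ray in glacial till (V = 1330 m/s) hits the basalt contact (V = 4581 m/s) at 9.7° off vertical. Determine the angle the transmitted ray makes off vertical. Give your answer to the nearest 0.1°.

Snell's law: sin θ₂ = (V₂/V₁)·sin θ₁ = (4581/1330)·sin 9.7° = 0.5803.
θ₂ = sin⁻¹(0.5803) = 35.47° (from vertical).

35.5°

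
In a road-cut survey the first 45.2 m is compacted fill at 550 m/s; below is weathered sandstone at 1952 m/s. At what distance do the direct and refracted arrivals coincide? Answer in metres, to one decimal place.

x_cross = 2h·√((V₂+V₁)/(V₂−V₁)).
(V₂+V₁)/(V₂−V₁) = (1952+550)/(1952−550) = 1.7846; √ = 1.3359.
x_cross = 2·45.2·1.3359 = 120.76 m.

120.8 m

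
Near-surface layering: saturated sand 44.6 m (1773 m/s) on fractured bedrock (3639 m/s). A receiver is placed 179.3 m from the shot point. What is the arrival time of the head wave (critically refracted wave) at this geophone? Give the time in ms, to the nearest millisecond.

93 ms

t = x/V₂ + 2h·√(V₂²−V₁²)/(V₁V₂).
√(V₂²−V₁²) = √(3639²−1773²) = 3177.9 m/s; delay term = 2·44.6·3177.9/(1773·3639) = 0.04393 s.
t = 179.3/3639 + 0.04393 = 0.09321 s.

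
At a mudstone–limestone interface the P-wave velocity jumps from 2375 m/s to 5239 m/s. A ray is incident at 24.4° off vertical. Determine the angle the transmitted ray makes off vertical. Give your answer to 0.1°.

sin θ₁/V₁ = sin θ₂/V₂ ⇒ sin θ₂ = 5239·sin 24.4°/2375 = 5239·0.4131/2375 = 0.9113.
θ₂ = sin⁻¹(0.9113) = 65.68° (from vertical).

65.7°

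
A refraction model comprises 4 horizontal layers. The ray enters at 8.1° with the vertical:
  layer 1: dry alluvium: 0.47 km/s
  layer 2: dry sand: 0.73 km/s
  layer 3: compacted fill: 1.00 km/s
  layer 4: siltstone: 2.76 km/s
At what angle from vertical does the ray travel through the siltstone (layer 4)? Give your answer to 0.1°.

55.8°

Snell's law across each interface conserves sin θ / V, so sin θ_4 = V_4·sin θ₁/V₁.
sin θ_4 = 2.76 × sin 8.1° / 0.47 = 0.8274.
θ_4 = 55.83° from the vertical.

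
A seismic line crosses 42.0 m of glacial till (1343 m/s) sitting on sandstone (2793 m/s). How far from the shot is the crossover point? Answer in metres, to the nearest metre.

θ_c = arcsin(1343/2793) = 28.74°, so cos θ_c = 0.8768 and tᵢ = 2h cos θ_c/V₁ = 0.0548 s.
At crossover x/V₁ = x/V₂ + tᵢ ⇒ x = tᵢ/(1/V₁ − 1/V₂) = 0.05484/(7.4460e-04 − 3.5804e-04) = 141.87 m.

142 m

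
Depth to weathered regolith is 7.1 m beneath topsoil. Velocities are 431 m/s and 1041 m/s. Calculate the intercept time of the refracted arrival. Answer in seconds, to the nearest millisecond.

θ_c = arcsin(V₁/V₂) = arcsin(431/1041) = 24.46°; cos θ_c = 0.9103.
tᵢ = 2h·cos θ_c / V₁ = 2·7.1·0.9103 / 431 = 0.02999 s.

0.030 s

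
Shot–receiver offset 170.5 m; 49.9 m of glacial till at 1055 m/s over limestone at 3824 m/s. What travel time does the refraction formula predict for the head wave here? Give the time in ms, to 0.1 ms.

θ_c = arcsin(V₁/V₂) = arcsin(1055/3824) = 16.02°, cos θ_c = 0.9612.
Intercept time tᵢ = 2h cos θ_c / V₁ = 2·49.9·0.9612/1055 = 0.09093 s.
t = x/V₂ + tᵢ = 170.5/3824 + 0.09093 = 0.13551 s.

135.5 ms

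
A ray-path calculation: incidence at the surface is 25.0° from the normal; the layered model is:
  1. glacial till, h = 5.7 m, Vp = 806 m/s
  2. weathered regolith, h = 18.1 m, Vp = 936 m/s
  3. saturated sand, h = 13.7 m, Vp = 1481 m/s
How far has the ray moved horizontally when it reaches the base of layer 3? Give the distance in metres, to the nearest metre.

30 m

p = sin θ₁/V₁ = sin 25.0°/806 = 5.2434e-04 s/m is conserved through the stack.
Layer 1: θ = 25.00°; offset = 5.7·tan 25.00° = 2.658 m.
Layer 2: sin θ = p·936 = 0.4908 → θ = 29.39°; offset = 18.1·tan 29.39° = 10.196 m.
Layer 3: sin θ = p·1481 = 0.7765 → θ = 50.95°; offset = 13.7·tan 50.95° = 16.885 m.
Summing the layer offsets gives 29.739 m.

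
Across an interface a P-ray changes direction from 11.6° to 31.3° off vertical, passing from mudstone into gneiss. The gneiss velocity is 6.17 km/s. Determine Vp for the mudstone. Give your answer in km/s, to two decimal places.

2.39 km/s

Snell's law: sin 11.6°/V₁ = sin 31.3°/V₂.
V₁ = V₂·sin 11.6°/sin 31.3° = 6.17 × 0.3870 = 2.39 km/s.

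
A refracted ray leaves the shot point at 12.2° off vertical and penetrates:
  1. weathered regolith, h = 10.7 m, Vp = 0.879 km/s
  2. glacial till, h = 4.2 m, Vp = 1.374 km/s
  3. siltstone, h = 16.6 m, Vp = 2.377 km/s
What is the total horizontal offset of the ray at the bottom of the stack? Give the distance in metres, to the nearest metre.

15 m

p = sin θ₁/V₁ = sin 12.2°/0.879 = 2.4042e-01 s/km is conserved through the stack.
Layer 1: θ = 12.20°; offset = 10.7·tan 12.20° = 2.313 m.
Layer 2: sin θ = p·1.374 = 0.3303 → θ = 19.29°; offset = 4.2·tan 19.29° = 1.470 m.
Layer 3: sin θ = p·2.377 = 0.5715 → θ = 34.85°; offset = 16.6·tan 34.85° = 11.560 m.
Summing the layer offsets gives 15.343 m.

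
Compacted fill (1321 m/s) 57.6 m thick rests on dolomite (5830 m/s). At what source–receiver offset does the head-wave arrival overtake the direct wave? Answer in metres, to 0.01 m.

145.08 m

x_cross = 2h·√((V₂+V₁)/(V₂−V₁)).
(V₂+V₁)/(V₂−V₁) = (5830+1321)/(5830−1321) = 1.5859; √ = 1.2593.
x_cross = 2·57.6·1.2593 = 145.08 m.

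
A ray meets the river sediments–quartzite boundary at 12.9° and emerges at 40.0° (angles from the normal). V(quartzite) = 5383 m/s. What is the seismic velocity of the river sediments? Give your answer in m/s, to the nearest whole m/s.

Snell's law: sin 12.9°/V₁ = sin 40.0°/V₂.
V₁ = V₂·sin 12.9°/sin 40.0° = 5383 × 0.3473 = 1869.60 m/s.

1870 m/s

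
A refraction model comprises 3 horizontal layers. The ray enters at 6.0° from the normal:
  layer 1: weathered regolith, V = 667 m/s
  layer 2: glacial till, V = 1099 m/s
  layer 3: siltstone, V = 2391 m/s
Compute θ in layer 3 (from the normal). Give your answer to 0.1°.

Ray parameter p = sin 6.0° / 667 = 1.5671e-04 s/m.
sin θ_3 = p·V_3 = 1.5671e-04 × 2391 = 0.3747.
θ_3 = 22.01° from the vertical.

22.0°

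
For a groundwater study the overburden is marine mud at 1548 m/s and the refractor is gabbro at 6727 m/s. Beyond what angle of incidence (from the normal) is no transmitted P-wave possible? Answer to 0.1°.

13.3°

At critical incidence the refracted ray runs along the interface (θ₂ = 90°), so sin θ_c = V₁/V₂.
θ_c = arcsin(1548/6727) = arcsin 0.2301 = 13.30°.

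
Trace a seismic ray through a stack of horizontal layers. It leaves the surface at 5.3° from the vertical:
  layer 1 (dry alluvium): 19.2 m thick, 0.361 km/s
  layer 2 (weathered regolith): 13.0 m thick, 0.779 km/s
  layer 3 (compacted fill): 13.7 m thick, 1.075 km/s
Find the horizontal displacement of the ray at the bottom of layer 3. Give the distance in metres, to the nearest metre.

Apply Snell's law at each interface; in layer i the horizontal offset is hᵢ·tan θᵢ.
Layer 1: θ = 5.30°; offset = 19.2·tan 5.30° = 1.781 m.
Layer 2: sin θ = 0.779·sin 5.3°/0.361 = 0.1993, θ = 11.50°; offset = 13.0·tan 11.50° = 2.644 m.
Layer 3: sin θ = 1.075·sin 5.3°/0.361 = 0.2751, θ = 15.97°; offset = 13.7·tan 15.97° = 3.920 m.
Summing the layer offsets gives 8.345 m.

8 m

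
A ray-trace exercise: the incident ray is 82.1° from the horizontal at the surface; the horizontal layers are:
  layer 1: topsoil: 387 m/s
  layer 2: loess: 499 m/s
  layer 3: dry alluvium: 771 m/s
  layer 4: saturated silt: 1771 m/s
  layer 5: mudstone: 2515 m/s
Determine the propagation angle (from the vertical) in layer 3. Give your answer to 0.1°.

15.9°

From the normal: θ₁ = 90° − 82.1° = 7.9°.
Ray parameter p = sin 7.9° / 387 = 3.5515e-04 s/m.
sin θ_3 = p·V_3 = 3.5515e-04 × 771 = 0.2738.
θ_3 = arcsin 0.2738 = 15.89°.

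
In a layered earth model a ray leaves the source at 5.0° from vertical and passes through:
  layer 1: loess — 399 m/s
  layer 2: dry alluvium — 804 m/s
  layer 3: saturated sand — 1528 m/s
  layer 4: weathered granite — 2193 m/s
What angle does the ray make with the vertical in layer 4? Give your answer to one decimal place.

28.6°

Ray parameter p = sin 5.0° / 399 = 2.1844e-04 s/m.
sin θ_4 = p·V_4 = 2.1844e-04 × 2193 = 0.4790.
θ_4 = 28.62° from the vertical.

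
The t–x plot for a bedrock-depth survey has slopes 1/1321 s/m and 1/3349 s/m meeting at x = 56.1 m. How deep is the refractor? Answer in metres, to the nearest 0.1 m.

h = (x_cross/2)·√((V₂−V₁)/(V₂+V₁)).
(V₂−V₁)/(V₂+V₁) = (3349−1321)/(3349+1321) = 0.4343; √ = 0.6590.
h = (56.1/2)·0.6590 = 18.48 m.

18.5 m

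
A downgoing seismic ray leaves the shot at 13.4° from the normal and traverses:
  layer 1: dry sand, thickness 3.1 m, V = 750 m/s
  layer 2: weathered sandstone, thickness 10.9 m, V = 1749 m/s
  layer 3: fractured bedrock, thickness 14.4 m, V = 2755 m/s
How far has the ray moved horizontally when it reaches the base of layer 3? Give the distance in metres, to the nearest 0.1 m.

Apply Snell's law at each interface; in layer i the horizontal offset is hᵢ·tan θᵢ.
Layer 1: θ = 13.40°; offset = 3.1·tan 13.40° = 0.739 m.
Layer 2: sin θ = 1749·sin 13.4°/750 = 0.5404, θ = 32.71°; offset = 10.9·tan 32.71° = 7.001 m.
Layer 3: sin θ = 2755·sin 13.4°/750 = 0.8513, θ = 58.35°; offset = 14.4·tan 58.35° = 23.363 m.
Σ offsets = 31.103 m.

31.1 m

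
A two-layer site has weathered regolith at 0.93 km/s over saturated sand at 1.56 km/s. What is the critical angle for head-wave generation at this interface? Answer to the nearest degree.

At critical incidence the refracted ray runs along the interface (θ₂ = 90°), so sin θ_c = V₁/V₂.
θ_c = arcsin(0.93/1.56) = arcsin 0.5962 = 36.59°.

37°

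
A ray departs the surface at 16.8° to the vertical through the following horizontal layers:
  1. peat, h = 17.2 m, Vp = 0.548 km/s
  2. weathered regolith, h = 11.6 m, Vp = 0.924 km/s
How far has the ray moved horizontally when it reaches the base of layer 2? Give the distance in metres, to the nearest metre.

12 m

Ray parameter p = sin 16.8° / 0.548 km/s = 5.2743e-01 s/km.
Layer 1: θ = 16.80°; offset = 17.2·tan 16.80° = 5.193 m.
Layer 2: sin θ = p·0.924 = 0.4873 → θ = 29.17°; offset = 11.6·tan 29.17° = 6.474 m.
Summing the layer offsets gives 11.667 m.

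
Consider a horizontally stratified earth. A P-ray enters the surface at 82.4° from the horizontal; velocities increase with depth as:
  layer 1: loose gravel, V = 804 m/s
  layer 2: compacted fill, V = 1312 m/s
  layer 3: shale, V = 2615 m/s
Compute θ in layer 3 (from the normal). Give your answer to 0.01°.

25.48°

From the normal: θ₁ = 90° − 82.4° = 7.6°.
Ray parameter p = sin 7.6° / 804 = 1.6450e-04 s/m.
sin θ_3 = p·V_3 = 1.6450e-04 × 2615 = 0.4302.
θ_3 = 25.48° from the vertical.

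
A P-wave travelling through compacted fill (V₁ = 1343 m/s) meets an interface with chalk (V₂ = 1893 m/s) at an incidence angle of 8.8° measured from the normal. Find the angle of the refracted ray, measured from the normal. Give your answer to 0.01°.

sin θ₁/V₁ = sin θ₂/V₂ ⇒ sin θ₂ = 1893·sin 8.8°/1343 = 1893·0.1530/1343 = 0.2156.
θ₂ = arcsin 0.2156 = 12.45° from the normal.

12.45°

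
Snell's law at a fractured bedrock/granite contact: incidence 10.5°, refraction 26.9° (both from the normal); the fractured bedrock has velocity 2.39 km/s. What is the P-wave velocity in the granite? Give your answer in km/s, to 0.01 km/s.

Snell's law: sin 10.5°/V₁ = sin 26.9°/V₂.
V₂ = V₁·sin 26.9°/sin 10.5° = 2.39 × 2.4827 = 5.93 km/s.

5.93 km/s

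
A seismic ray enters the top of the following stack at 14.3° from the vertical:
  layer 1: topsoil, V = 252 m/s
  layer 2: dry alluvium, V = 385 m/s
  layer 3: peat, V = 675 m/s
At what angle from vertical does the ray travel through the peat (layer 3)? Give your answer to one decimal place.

Ray parameter p = sin 14.3° / 252 = 9.8015e-04 s/m.
sin θ_3 = p·V_3 = 9.8015e-04 × 675 = 0.6616.
θ_3 = 41.42° from the vertical.

41.4°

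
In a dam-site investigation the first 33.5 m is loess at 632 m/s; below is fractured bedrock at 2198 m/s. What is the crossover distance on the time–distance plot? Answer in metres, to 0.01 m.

x_cross = 2h·√((V₂+V₁)/(V₂−V₁)).
(V₂+V₁)/(V₂−V₁) = (2198+632)/(2198−632) = 1.8072; √ = 1.3443.
x_cross = 2·33.5·1.3443 = 90.07 m.

90.07 m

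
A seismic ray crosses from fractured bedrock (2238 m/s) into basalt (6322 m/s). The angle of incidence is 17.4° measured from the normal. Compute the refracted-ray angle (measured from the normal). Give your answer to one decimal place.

Snell's law: sin θ₂ = (V₂/V₁)·sin θ₁ = (6322/2238)·sin 17.4° = 0.8447.
θ₂ = sin⁻¹(0.8447) = 57.64° (from vertical).

57.6°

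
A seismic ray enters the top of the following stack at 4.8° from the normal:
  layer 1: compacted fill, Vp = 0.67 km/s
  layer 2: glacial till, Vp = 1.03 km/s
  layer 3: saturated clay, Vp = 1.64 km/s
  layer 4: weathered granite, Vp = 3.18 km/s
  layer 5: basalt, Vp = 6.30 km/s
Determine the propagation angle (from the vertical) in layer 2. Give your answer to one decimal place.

Snell's law across each interface conserves sin θ / V, so sin θ_2 = V_2·sin θ₁/V₁.
sin θ_2 = 1.03 × sin 4.8° / 0.67 = 0.1286.
θ_2 = 7.39° from the vertical.

7.4°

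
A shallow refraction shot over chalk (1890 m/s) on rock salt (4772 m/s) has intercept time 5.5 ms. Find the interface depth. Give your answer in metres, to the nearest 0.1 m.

θ_c = arcsin(1890/4772) = 23.33°; cos θ_c = 0.9182.
tᵢ = 2h cos θ_c/V₁ ⇒ h = tᵢ·V₁/(2 cos θ_c) = 0.0055·1890/(2·0.9182) = 5.66 m.

5.7 m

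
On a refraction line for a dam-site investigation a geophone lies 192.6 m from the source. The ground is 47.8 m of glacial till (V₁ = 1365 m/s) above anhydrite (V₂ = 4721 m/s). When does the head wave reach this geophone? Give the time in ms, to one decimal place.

t = x/V₂ + 2h·√(V₂²−V₁²)/(V₁V₂).
√(V₂²−V₁²) = √(4721²−1365²) = 4519.4 m/s; delay term = 2·47.8·4519.4/(1365·4721) = 0.06705 s.
t = 192.6/4721 + 0.06705 = 0.10784 s.

107.8 ms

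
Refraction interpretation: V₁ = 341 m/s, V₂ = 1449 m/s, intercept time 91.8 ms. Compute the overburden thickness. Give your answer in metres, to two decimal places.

h = tᵢ·V₁·V₂ / (2·√(V₂²−V₁²)).
√(V₂²−V₁²) = √(1449² − 341²) = 1408.3 m/s.
h = 0.0918 s × 341 × 1449 / (2 × 1408.3) = 16.10 m.

16.10 m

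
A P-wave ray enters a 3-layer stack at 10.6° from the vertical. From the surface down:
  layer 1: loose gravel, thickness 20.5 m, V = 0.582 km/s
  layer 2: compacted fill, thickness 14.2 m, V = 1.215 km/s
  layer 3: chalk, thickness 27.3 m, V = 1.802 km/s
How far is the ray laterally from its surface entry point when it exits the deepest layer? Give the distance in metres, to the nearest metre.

29 m

p = sin θ₁/V₁ = sin 10.6°/0.582 = 3.1607e-01 s/km is conserved through the stack.
Layer 1: θ = 10.60°; offset = 20.5·tan 10.60° = 3.836 m.
Layer 2: sin θ = p·1.215 = 0.3840 → θ = 22.58°; offset = 14.2·tan 22.58° = 5.906 m.
Layer 3: sin θ = p·1.802 = 0.5696 → θ = 34.72°; offset = 27.3·tan 34.72° = 18.917 m.
Summing the layer offsets gives 28.659 m.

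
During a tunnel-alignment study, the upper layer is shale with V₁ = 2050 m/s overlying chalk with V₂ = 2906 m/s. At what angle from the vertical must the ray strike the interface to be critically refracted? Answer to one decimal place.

At critical incidence the refracted ray runs along the interface (θ₂ = 90°), so sin θ_c = V₁/V₂.
θ_c = arcsin(2050/2906) = arcsin 0.7054 = 44.86°.

44.9°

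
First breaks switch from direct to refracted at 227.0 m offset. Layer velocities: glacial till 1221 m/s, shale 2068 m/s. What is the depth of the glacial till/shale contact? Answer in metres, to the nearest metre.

x_cross = 2h·√((V₂+V₁)/(V₂−V₁)) → h = x_cross / (2·√((V₂+V₁)/(V₂−V₁))).
√((V₂+V₁)/(V₂−V₁)) = √((2068+1221)/(2068−1221)) = 1.9706.
h = 227.0 / (2·1.9706) = 57.60 m.

58 m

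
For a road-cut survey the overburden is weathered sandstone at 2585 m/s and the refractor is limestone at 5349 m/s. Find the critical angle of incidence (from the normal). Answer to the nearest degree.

Critical incidence: sin θ_c = V₁/V₂ = 2585/5349 = 0.4833.
θ_c = arcsin 0.4833 = 28.90°.

29°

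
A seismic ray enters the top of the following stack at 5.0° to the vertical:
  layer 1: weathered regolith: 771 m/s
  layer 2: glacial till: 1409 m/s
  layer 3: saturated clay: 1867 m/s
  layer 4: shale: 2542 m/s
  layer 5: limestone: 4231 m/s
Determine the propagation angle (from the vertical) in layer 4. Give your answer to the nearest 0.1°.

16.7°

Ray parameter p = sin 5.0° / 771 = 1.1304e-04 s/m.
sin θ_4 = p·V_4 = 1.1304e-04 × 2542 = 0.2874.
θ_4 = 16.70° from the vertical.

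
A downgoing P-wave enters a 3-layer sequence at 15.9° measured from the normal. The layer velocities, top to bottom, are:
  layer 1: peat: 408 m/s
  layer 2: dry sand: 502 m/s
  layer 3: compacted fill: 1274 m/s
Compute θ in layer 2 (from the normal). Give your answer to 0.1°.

Ray parameter p = sin 15.9° / 408 = 6.7147e-04 s/m.
sin θ_2 = p·V_2 = 6.7147e-04 × 502 = 0.3371.
θ_2 = arcsin 0.3371 = 19.70°.

19.7°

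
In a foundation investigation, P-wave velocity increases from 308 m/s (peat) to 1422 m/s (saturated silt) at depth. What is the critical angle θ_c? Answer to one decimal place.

12.5°

At critical incidence the refracted ray runs along the interface (θ₂ = 90°), so sin θ_c = V₁/V₂.
θ_c = arcsin(308/1422) = arcsin 0.2166 = 12.51°.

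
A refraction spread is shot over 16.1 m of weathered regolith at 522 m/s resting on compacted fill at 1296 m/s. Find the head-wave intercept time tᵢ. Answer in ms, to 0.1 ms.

tᵢ = 2h·√(V₂²−V₁²)/(V₁V₂).
√(V₂²−V₁²) = √(1296²−522²) = 1186.2 m/s.
tᵢ = 2·16.1·1186.2/(522·1296) = 0.05646 s.

56.5 ms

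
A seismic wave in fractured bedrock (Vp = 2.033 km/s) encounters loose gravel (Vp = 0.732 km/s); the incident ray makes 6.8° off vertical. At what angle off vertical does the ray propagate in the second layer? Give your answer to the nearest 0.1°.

sin θ₁/V₁ = sin θ₂/V₂ ⇒ sin θ₂ = 0.732·sin 6.8°/2.033 = 0.732·0.1184/2.033 = 0.0426.
θ₂ = arcsin 0.0426 = 2.44° from the normal.

2.4°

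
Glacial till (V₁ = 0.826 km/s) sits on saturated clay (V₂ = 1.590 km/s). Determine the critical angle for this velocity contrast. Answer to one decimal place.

At critical incidence the refracted ray runs along the interface (θ₂ = 90°), so sin θ_c = V₁/V₂.
θ_c = arcsin(0.826/1.590) = arcsin 0.5195 = 31.30°.

31.3°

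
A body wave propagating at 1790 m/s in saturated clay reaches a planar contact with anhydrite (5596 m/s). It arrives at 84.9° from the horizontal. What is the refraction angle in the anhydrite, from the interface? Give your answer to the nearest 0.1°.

Angle from the normal: 90° − 84.9° = 5.1°.
Snell's law: sin θ₂ = (V₂/V₁)·sin θ₁ = (5596/1790)·sin 5.1° = 0.2779.
θ₂ = sin⁻¹(0.2779) = 16.14° (from vertical).
From the interface: 90° − 16.14° = 73.86°.

73.9°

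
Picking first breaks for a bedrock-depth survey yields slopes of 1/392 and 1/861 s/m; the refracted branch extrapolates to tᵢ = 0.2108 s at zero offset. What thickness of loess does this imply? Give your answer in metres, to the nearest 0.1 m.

h = tᵢ·V₁·V₂ / (2·√(V₂²−V₁²)).
√(V₂²−V₁²) = √(861² − 392²) = 766.6 m/s.
h = 0.2108 s × 392 × 861 / (2 × 766.6) = 46.41 m.

46.4 m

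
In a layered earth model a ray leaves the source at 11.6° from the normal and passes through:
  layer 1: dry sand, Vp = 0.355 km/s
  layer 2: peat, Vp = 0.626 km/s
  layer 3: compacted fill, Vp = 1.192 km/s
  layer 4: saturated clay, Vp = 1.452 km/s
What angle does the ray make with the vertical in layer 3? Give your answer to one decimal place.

Snell's law across each interface conserves sin θ / V, so sin θ_3 = V_3·sin θ₁/V₁.
sin θ_3 = 1.192 × sin 11.6° / 0.355 = 0.6752.
θ_3 = arcsin 0.6752 = 42.47°.

42.5°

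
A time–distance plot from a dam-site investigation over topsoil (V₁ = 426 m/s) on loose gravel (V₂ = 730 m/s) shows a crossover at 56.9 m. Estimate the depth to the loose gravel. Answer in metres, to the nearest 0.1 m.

14.6 m

h = (x_cross/2)·√((V₂−V₁)/(V₂+V₁)).
(V₂−V₁)/(V₂+V₁) = (730−426)/(730+426) = 0.2630; √ = 0.5128.
h = (56.9/2)·0.5128 = 14.59 m.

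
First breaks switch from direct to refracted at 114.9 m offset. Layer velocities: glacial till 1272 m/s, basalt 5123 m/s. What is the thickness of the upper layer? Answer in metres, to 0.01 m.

44.58 m

h = (x_cross/2)·√((V₂−V₁)/(V₂+V₁)).
(V₂−V₁)/(V₂+V₁) = (5123−1272)/(5123+1272) = 0.6022; √ = 0.7760.
h = (114.9/2)·0.7760 = 44.58 m.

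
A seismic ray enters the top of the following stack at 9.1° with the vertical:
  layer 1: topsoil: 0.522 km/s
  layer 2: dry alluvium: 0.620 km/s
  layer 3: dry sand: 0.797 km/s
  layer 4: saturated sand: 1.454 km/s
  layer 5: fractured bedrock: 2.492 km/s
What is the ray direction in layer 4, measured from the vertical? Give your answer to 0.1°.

26.1°

Snell's law across each interface conserves sin θ / V, so sin θ_4 = V_4·sin θ₁/V₁.
sin θ_4 = 1.454 × sin 9.1° / 0.522 = 0.4405.
θ_4 = 26.14° from the vertical.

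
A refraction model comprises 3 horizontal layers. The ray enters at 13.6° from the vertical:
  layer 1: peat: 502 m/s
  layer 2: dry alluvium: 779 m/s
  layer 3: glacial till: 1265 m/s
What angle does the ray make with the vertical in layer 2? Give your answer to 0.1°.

21.4°

Ray parameter p = sin 13.6° / 502 = 4.6841e-04 s/m.
sin θ_2 = p·V_2 = 4.6841e-04 × 779 = 0.3649.
θ_2 = 21.40° from the vertical.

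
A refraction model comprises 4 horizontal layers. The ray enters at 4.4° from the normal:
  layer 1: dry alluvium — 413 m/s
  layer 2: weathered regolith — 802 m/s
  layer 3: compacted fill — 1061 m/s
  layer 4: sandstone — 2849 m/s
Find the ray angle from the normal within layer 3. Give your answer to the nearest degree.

Ray parameter p = sin 4.4° / 413 = 1.8576e-04 s/m.
sin θ_3 = p·V_3 = 1.8576e-04 × 1061 = 0.1971.
θ_3 = 11.37° from the vertical.

11°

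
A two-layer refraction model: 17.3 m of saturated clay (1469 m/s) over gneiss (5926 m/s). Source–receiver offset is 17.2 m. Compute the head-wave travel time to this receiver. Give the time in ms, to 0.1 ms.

25.7 ms

θ_c = arcsin(V₁/V₂) = arcsin(1469/5926) = 14.35°, cos θ_c = 0.9688.
Intercept time tᵢ = 2h cos θ_c / V₁ = 2·17.3·0.9688/1469 = 0.02282 s.
t = x/V₂ + tᵢ = 17.2/5926 + 0.02282 = 0.02572 s.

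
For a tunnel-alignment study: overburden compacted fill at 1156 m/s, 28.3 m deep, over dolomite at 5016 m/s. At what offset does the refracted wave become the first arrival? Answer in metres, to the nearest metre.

72 m

x_cross = 2h·√((V₂+V₁)/(V₂−V₁)).
(V₂+V₁)/(V₂−V₁) = (5016+1156)/(5016−1156) = 1.5990; √ = 1.2645.
x_cross = 2·28.3·1.2645 = 71.57 m.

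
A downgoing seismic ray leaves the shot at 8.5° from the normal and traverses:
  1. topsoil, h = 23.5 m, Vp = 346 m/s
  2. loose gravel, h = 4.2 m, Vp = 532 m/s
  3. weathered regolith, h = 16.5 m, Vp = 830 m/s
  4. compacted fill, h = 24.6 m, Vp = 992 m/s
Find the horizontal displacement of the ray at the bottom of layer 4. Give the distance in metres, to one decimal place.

Apply Snell's law at each interface; in layer i the horizontal offset is hᵢ·tan θᵢ.
Layer 1: θ = 8.50°; offset = 23.5·tan 8.50° = 3.512 m.
Layer 2: sin θ = 532·sin 8.5°/346 = 0.2273, θ = 13.14°; offset = 4.2·tan 13.14° = 0.980 m.
Layer 3: sin θ = 830·sin 8.5°/346 = 0.3546, θ = 20.77°; offset = 16.5·tan 20.77° = 6.257 m.
Layer 4: sin θ = 992·sin 8.5°/346 = 0.4238, θ = 25.07°; offset = 24.6·tan 25.07° = 11.510 m.
Total horizontal offset = 22.259 m.

22.3 m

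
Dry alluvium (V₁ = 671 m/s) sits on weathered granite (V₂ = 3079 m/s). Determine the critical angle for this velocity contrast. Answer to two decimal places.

12.59°

At critical incidence the refracted ray runs along the interface (θ₂ = 90°), so sin θ_c = V₁/V₂.
θ_c = arcsin(671/3079) = arcsin 0.2179 = 12.59°.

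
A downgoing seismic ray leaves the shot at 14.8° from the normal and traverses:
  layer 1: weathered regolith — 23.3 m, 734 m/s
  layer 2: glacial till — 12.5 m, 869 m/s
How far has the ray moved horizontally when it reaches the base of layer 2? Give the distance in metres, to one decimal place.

10.1 m

Apply Snell's law at each interface; in layer i the horizontal offset is hᵢ·tan θᵢ.
Layer 1: θ = 14.80°; offset = 23.3·tan 14.80° = 6.156 m.
Layer 2: sin θ = 869·sin 14.8°/734 = 0.3024, θ = 17.60°; offset = 12.5·tan 17.60° = 3.966 m.
Σ offsets = 10.122 m.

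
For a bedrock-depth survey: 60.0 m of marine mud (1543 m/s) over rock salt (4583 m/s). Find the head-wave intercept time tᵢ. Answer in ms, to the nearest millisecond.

73 ms

θ_c = arcsin(V₁/V₂) = arcsin(1543/4583) = 19.67°; cos θ_c = 0.9416.
tᵢ = 2h·cos θ_c / V₁ = 2·60.0·0.9416 / 1543 = 0.07323 s.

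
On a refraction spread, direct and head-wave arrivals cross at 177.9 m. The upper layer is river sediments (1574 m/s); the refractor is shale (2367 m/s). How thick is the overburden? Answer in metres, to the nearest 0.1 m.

x_cross = 2h·√((V₂+V₁)/(V₂−V₁)) → h = x_cross / (2·√((V₂+V₁)/(V₂−V₁))).
√((V₂+V₁)/(V₂−V₁)) = √((2367+1574)/(2367−1574)) = 2.2293.
h = 177.9 / (2·2.2293) = 39.90 m.

39.9 m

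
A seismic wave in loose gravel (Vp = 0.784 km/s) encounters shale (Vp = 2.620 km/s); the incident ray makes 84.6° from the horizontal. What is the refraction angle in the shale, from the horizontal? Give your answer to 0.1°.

Convert to the normal: θ₁ = 90° − 84.6° = 5.4°.
sin θ₁/V₁ = sin θ₂/V₂ ⇒ sin θ₂ = 2.620·sin 5.4°/0.784 = 2.620·0.0941/0.784 = 0.3145.
θ₂ = arcsin 0.3145 = 18.33° from the normal.
From the interface: 90° − 18.33° = 71.67°.

71.7°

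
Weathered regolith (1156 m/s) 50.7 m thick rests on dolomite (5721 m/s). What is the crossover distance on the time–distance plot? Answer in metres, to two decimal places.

θ_c = arcsin(1156/5721) = 11.66°, so cos θ_c = 0.9794 and tᵢ = 2h cos θ_c/V₁ = 0.0859 s.
At crossover x/V₁ = x/V₂ + tᵢ ⇒ x = tᵢ/(1/V₁ − 1/V₂) = 0.08591/(8.6505e-04 − 1.7479e-04) = 124.46 m.

124.46 m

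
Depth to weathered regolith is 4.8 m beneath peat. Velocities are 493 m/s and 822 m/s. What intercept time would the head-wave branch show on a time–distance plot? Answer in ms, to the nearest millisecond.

16 ms

θ_c = arcsin(V₁/V₂) = arcsin(493/822) = 36.85°; cos θ_c = 0.8002.
tᵢ = 2h·cos θ_c / V₁ = 2·4.8·0.8002 / 493 = 0.01558 s.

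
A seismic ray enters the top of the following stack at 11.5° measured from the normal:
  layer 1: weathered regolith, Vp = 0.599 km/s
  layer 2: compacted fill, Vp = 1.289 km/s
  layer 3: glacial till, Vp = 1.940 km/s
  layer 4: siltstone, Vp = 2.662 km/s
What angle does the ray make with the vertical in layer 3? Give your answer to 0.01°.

40.22°

Ray parameter p = sin 11.5° / 0.599 = 3.3283e-01 s/km.
sin θ_3 = p·V_3 = 3.3283e-01 × 1.940 = 0.6457.
θ_3 = 40.22° from the vertical.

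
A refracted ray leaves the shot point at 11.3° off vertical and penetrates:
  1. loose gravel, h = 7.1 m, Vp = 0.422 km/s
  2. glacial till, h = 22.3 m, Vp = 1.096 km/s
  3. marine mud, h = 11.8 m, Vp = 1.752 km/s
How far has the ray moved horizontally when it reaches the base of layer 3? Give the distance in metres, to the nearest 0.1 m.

31.1 m

Apply Snell's law at each interface; in layer i the horizontal offset is hᵢ·tan θᵢ.
Layer 1: θ = 11.30°; offset = 7.1·tan 11.30° = 1.419 m.
Layer 2: sin θ = 1.096·sin 11.3°/0.422 = 0.5089, θ = 30.59°; offset = 22.3·tan 30.59° = 13.183 m.
Layer 3: sin θ = 1.752·sin 11.3°/0.422 = 0.8135, θ = 54.44°; offset = 11.8·tan 54.44° = 16.506 m.
Summing the layer offsets gives 31.108 m.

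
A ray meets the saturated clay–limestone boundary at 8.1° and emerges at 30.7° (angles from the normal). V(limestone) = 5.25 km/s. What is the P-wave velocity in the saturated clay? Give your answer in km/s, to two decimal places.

sin 8.1° = 0.1409; sin 30.7° = 0.5105.
V₁ = V₂·(sin θ₁/sin θ₂) = 5.25·(0.1409/0.5105) = 1.45 km/s.

1.45 km/s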